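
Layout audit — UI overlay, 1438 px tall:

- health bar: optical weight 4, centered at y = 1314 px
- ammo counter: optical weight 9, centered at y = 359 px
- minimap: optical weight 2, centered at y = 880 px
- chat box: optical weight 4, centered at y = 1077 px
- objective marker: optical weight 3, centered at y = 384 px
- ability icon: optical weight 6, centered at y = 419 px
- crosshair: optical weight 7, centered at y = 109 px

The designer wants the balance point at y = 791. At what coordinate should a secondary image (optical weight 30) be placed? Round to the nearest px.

y ≈ 1081

With the secondary image, Σw becomes 4 + 9 + 2 + 4 + 3 + 6 + 7 + 30 = 65.
y: target moment 65×791 = 51415; current 4·1314 + 9·359 + 2·880 + 4·1077 + 3·384 + 6·419 + 7·109 = 18984; the secondary image supplies 32431, so y = 32431/30 ≈ 1081.03.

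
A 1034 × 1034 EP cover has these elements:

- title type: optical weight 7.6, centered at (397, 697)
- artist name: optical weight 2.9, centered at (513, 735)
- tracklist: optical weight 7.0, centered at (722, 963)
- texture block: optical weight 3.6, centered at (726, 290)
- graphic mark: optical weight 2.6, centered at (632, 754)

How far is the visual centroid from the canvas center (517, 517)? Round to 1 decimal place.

Total weight = 7.6 + 2.9 + 7.0 + 3.6 + 2.6 = 23.7.
Σw·x = 7.6·397 + 2.9·513 + 7.0·722 + 3.6·726 + 2.6·632 = 13815.7, so x̄ = 13815.7/23.7 ≈ 582.94.
Σw·y = 7.6·697 + 2.9·735 + 7.0·963 + 3.6·290 + 2.6·754 = 17174.1, so ȳ = 17174.1/23.7 ≈ 724.65.
From (517, 517): dx = 65.94, dy = 207.65, so the distance is √(dx²+dy²) ≈ 217.86.

≈ 217.9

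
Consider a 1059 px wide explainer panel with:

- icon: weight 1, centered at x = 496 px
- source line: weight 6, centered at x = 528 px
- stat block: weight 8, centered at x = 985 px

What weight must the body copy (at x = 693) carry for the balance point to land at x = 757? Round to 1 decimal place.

w ≈ 3.0

Known weights sum to 1 + 6 + 8 = 15; their moment is 1·496 + 6·528 + 8·985 = 11544.
Balance at x = 757 requires (11544 + w·693) / (15 + w) = 757.
Rearranging, w·(693 − 757) = 757·15 − 11544 = -189, so w ≈ -189/-64 = 2.95.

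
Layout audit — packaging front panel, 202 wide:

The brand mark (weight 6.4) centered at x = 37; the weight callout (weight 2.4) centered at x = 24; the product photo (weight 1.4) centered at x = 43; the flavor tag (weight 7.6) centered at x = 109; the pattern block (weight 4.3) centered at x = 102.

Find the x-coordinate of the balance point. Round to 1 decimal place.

x ≈ 73.4

Σw = 6.4 + 2.4 + 1.4 + 7.6 + 4.3 = 22.1.
x-moment: 6.4·37 + 2.4·24 + 1.4·43 + 7.6·109 + 4.3·102 = 1621.6; centroid 1621.6/22.1 ≈ 73.38.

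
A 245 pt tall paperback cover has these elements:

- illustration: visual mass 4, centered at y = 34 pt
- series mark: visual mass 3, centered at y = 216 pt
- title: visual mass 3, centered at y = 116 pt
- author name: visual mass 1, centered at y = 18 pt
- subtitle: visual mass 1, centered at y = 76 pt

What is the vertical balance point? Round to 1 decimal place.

Weights sum to 4 + 3 + 3 + 1 + 1 = 12.
Σw·y = 4·34 + 3·216 + 3·116 + 1·18 + 1·76 = 1226, so ȳ = 1226/12 ≈ 102.17.

y ≈ 102.2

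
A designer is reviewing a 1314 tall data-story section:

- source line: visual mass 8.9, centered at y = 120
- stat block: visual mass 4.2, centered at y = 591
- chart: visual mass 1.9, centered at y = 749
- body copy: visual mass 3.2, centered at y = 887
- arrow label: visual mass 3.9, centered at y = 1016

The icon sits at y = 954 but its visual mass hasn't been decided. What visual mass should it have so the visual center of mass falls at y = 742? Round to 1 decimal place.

Known weights sum to 8.9 + 4.2 + 1.9 + 3.2 + 3.9 = 22.1; their moment is 8.9·120 + 4.2·591 + 1.9·749 + 3.2·887 + 3.9·1016 = 11774.1.
For the centroid to hit 742: (11774.1 + w·954) / (22.1 + w) = 742.
Solving: w = (742·22.1 − 11774.1) / (954 − 742) = 4624.1 / 212 ≈ 21.81.

w ≈ 21.8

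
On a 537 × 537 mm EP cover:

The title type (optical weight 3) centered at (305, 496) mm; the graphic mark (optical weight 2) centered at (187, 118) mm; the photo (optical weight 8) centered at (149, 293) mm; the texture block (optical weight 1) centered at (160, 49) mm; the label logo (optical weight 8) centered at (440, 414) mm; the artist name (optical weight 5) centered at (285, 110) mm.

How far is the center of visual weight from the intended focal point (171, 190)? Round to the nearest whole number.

Weights sum to 3 + 2 + 8 + 1 + 8 + 5 = 27.
Σw·x = 3·305 + 2·187 + 8·149 + 1·160 + 8·440 + 5·285 = 7586, so x̄ = 7586/27 ≈ 280.96.
Σw·y = 3·496 + 2·118 + 8·293 + 1·49 + 8·414 + 5·110 = 7979, so ȳ = 7979/27 ≈ 295.52.
Offset from (171, 190): Δx ≈ 109.96, Δy ≈ 105.52; distance = √(Δx² + Δy²) ≈ 152.40.

≈ 152 mm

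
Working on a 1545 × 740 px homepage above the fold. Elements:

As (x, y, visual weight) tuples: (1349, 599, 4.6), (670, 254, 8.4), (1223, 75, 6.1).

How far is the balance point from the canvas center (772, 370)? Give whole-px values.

≈ 255 px

Σw = 4.6 + 8.4 + 6.1 = 19.1.
x-moment: 4.6·1349 + 8.4·670 + 6.1·1223 = 19293.7; centroid 19293.7/19.1 ≈ 1010.14.
y-moment: 4.6·599 + 8.4·254 + 6.1·75 = 5346.5; centroid 5346.5/19.1 ≈ 279.92.
Relative to (772, 370): Δ = (238.14, -90.08); |Δ| = √(238.14² + -90.08²) ≈ 254.61.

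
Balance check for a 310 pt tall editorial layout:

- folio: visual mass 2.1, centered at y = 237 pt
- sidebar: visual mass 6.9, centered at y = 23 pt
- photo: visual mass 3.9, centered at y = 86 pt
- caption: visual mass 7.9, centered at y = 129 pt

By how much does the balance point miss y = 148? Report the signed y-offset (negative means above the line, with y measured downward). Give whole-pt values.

Total weight = 2.1 + 6.9 + 3.9 + 7.9 = 20.8.
y: (2.1·237 + 6.9·23 + 3.9·86 + 7.9·129) / 20.8 = 2010.9 / 20.8 ≈ 96.68
Difference: 96.68 − 148 ≈ -51.32.

≈ -51 pt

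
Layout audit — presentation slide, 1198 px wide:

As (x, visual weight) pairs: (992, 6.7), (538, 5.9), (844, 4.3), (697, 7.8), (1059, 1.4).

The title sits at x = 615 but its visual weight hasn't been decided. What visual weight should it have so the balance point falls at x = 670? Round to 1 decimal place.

Fixed elements: Σw = 6.7 + 5.9 + 4.3 + 7.8 + 1.4 = 26.1, Σw·x = 6.7·992 + 5.9·538 + 4.3·844 + 7.8·697 + 1.4·1059 = 20369.0.
Balance at x = 670 requires (20369.0 + w·615) / (26.1 + w) = 670.
So w = (670·26.1 − 20369.0)/(615 − 670) = -2882.0/-55 ≈ 52.40.

w ≈ 52.4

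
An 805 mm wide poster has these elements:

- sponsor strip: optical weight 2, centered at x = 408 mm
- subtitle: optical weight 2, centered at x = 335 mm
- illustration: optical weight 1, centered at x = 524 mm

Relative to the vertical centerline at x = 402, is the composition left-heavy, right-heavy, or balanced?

balanced

Σw = 2 + 2 + 1 = 5.
Σw·x = 2·408 + 2·335 + 1·524 = 2010, so x̄ = 2010/5 ≈ 402.00.
The centroid 402.00 matches the midline at 402, so the layout is balanced.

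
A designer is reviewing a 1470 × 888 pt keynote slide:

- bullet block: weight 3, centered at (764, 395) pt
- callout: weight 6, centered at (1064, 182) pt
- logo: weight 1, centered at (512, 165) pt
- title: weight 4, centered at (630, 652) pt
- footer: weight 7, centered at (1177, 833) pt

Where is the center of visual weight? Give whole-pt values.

Weights sum to 3 + 6 + 1 + 4 + 7 = 21.
Σw·x = 3·764 + 6·1064 + 1·512 + 4·630 + 7·1177 = 19947, so x̄ = 19947/21 ≈ 949.86.
Σw·y = 3·395 + 6·182 + 1·165 + 4·652 + 7·833 = 10881, so ȳ = 10881/21 ≈ 518.14.

(950, 518)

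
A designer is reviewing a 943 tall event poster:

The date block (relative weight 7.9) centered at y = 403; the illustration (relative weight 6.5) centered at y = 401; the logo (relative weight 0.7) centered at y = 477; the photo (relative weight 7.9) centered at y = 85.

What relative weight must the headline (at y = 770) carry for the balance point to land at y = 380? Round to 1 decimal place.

Existing Σw = 23.0 (7.9 + 6.5 + 0.7 + 7.9); existing moment 7.9·403 + 6.5·401 + 0.7·477 + 7.9·85 = 6795.6.
Balance at y = 380 requires (6795.6 + w·770) / (23.0 + w) = 380.
Rearranging, w·(770 − 380) = 380·23.0 − 6795.6 = 1944.4, so w ≈ 1944.4/390 = 4.99.

w ≈ 5.0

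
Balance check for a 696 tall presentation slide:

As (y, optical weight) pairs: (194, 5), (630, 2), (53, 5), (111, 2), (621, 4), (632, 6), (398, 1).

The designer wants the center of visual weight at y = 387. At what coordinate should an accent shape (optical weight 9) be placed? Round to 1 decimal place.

After adding the accent shape, total weight = 5 + 2 + 5 + 2 + 4 + 6 + 1 + 9 = 34.
y: need Σw·y = 34·387 = 13158. Existing = 5·194 + 2·630 + 5·53 + 2·111 + 4·621 + 6·632 + 1·398 = 9391. Remainder 3767 / 9 ≈ 418.56.

y ≈ 418.6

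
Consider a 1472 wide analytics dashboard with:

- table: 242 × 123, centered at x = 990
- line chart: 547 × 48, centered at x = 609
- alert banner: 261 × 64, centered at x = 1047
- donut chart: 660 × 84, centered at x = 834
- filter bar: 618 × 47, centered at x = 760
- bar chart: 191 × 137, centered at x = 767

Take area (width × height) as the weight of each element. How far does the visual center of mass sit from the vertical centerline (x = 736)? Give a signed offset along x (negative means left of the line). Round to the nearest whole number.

Areas: table 242·123 = 29766, line chart 547·48 = 26256, alert banner 261·64 = 16704, donut chart 660·84 = 55440, filter bar 618·47 = 29046, bar chart 191·137 = 26167. Total weight = 183379.
Σw·x = 151329341; x̄ = 151329341/183379 ≈ 825.23.
Against x = 736, that's 825.23 − 736 = 89.23.

≈ 89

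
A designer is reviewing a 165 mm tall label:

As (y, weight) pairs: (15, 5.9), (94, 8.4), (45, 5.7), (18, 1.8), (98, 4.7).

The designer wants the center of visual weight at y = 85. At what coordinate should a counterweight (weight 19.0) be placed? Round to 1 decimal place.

After adding the counterweight, total weight = 5.9 + 8.4 + 5.7 + 1.8 + 4.7 + 19.0 = 45.5.
Along y: (1627.6 + 19.0·y) / 45.5 = 85 (existing moment 5.9·15 + 8.4·94 + 5.7·45 + 1.8·18 + 4.7·98 = 1627.6) ⇒ y = (3867.5 − 1627.6) / 19.0 ≈ 117.89.

y ≈ 117.9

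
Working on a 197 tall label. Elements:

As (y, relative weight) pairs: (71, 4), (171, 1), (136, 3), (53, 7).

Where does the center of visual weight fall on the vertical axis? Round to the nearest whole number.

y ≈ 82

Σw = 4 + 1 + 3 + 7 = 15.
y: (4·71 + 1·171 + 3·136 + 7·53) / 15 = 1234 / 15 ≈ 82.27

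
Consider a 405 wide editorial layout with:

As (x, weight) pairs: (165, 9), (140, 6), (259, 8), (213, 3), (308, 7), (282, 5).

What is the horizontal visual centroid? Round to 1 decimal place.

x ≈ 226.4

Weights sum to 9 + 6 + 8 + 3 + 7 + 5 = 38.
x: moment 8602 / weight 38 ≈ 226.37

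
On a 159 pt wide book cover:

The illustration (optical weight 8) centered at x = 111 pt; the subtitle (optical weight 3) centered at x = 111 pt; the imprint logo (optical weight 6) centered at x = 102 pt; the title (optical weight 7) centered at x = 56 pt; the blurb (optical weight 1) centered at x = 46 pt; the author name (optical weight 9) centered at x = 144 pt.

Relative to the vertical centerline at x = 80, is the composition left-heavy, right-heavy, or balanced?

Weights sum to 8 + 3 + 6 + 7 + 1 + 9 = 34.
Σw·x = 8·111 + 3·111 + 6·102 + 7·56 + 1·46 + 9·144 = 3567, so x̄ = 3567/34 ≈ 104.91.
104.9 vs midline 80 → right-heavy.

right-heavy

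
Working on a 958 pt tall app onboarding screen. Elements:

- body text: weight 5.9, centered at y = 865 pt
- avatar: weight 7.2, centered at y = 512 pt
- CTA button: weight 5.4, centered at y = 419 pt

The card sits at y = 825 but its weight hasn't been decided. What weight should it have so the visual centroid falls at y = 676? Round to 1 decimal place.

w ≈ 9.8

Known weights sum to 5.9 + 7.2 + 5.4 = 18.5; their moment is 5.9·865 + 7.2·512 + 5.4·419 = 11052.5.
Balance at y = 676 requires (11052.5 + w·825) / (18.5 + w) = 676.
So w = (676·18.5 − 11052.5)/(825 − 676) = 1453.5/149 ≈ 9.76.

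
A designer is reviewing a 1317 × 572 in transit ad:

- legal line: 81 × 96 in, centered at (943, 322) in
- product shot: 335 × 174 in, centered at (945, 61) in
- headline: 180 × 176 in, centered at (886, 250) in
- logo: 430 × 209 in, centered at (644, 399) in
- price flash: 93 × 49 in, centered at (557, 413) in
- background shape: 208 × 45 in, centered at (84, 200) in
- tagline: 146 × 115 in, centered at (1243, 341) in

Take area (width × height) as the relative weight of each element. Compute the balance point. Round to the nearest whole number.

Areas: legal line 81·96 = 7776, product shot 335·174 = 58290, headline 180·176 = 31680, logo 430·209 = 89870, price flash 93·49 = 4557, background shape 208·45 = 9360, tagline 146·115 = 16790. Total weight = 218323.
Σw·x = 7776·943 + 58290·945 + 31680·886 + 89870·644 + 4557·557 + 9360·84 + 16790·1243 = 172556037, so x̄ = 172556037/218323 ≈ 790.37.
Σw·y = 7776·322 + 58290·61 + 31680·250 + 89870·399 + 4557·413 + 9360·200 + 16790·341 = 59317123, so ȳ = 59317123/218323 ≈ 271.69.

(790, 272)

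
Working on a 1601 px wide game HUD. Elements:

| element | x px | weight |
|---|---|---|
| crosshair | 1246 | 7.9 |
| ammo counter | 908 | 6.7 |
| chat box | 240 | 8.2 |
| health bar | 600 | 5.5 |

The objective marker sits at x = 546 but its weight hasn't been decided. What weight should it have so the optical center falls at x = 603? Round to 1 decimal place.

Existing Σw = 28.3 (7.9 + 6.7 + 8.2 + 5.5); existing moment 7.9·1246 + 6.7·908 + 8.2·240 + 5.5·600 = 21195.0.
For the centroid to hit 603: (21195.0 + w·546) / (28.3 + w) = 603.
So w = (603·28.3 − 21195.0)/(546 − 603) = -4130.1/-57 ≈ 72.46.

w ≈ 72.5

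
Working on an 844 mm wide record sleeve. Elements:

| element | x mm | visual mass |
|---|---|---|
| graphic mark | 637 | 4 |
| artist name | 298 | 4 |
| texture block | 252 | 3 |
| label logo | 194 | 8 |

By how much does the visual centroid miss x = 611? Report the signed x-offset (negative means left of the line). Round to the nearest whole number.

≈ -293 mm

Total weight = 4 + 4 + 3 + 8 = 19.
x-moment: 4·637 + 4·298 + 3·252 + 8·194 = 6048; centroid 6048/19 ≈ 318.32.
Difference: 318.32 − 611 ≈ -292.68.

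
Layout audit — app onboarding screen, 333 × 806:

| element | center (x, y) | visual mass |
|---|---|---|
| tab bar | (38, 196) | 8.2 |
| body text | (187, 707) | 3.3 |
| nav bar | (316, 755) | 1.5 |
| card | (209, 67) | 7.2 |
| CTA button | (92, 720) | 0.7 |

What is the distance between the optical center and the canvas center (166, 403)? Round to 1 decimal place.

Weights sum to 8.2 + 3.3 + 1.5 + 7.2 + 0.7 = 20.9.
x-moment: 8.2·38 + 3.3·187 + 1.5·316 + 7.2·209 + 0.7·92 = 2971.9; centroid 2971.9/20.9 ≈ 142.20.
y-moment: 8.2·196 + 3.3·707 + 1.5·755 + 7.2·67 + 0.7·720 = 6059.2; centroid 6059.2/20.9 ≈ 289.91.
Relative to (166, 403): Δ = (-23.80, -113.09); |Δ| = √(-23.80² + -113.09²) ≈ 115.56.

≈ 115.6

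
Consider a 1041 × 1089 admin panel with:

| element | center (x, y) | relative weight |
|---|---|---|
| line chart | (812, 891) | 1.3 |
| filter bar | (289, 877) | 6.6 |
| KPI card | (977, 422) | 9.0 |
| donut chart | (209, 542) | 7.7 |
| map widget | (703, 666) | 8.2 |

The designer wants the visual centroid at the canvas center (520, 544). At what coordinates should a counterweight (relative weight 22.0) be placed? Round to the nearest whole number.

After adding the counterweight, total weight = 1.3 + 6.6 + 9.0 + 7.7 + 8.2 + 22.0 = 54.8.
Along x: (19129.9 + 22.0·x) / 54.8 = 520 (existing moment 1.3·812 + 6.6·289 + 9.0·977 + 7.7·209 + 8.2·703 = 19129.9) ⇒ x = (28496.0 − 19129.9) / 22.0 ≈ 425.73.
Along y: (20379.1 + 22.0·y) / 54.8 = 544 (existing moment 1.3·891 + 6.6·877 + 9.0·422 + 7.7·542 + 8.2·666 = 20379.1) ⇒ y = (29811.2 − 20379.1) / 22.0 ≈ 428.73.

(426, 429)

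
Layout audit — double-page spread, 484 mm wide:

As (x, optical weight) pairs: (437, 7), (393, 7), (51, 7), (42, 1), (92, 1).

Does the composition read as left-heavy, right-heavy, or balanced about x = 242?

Total weight = 7 + 7 + 7 + 1 + 1 = 23.
Σw·x = 7·437 + 7·393 + 7·51 + 1·42 + 1·92 = 6301, so x̄ = 6301/23 ≈ 273.96.
Since 274.0 is right of 242, the composition reads right-heavy.

right-heavy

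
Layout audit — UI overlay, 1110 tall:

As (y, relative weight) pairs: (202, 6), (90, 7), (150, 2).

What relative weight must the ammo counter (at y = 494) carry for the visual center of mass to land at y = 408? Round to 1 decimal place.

w ≈ 46.3

Existing Σw = 15 (6 + 7 + 2); existing moment 6·202 + 7·90 + 2·150 = 2142.
Balance at y = 408 requires (2142 + w·494) / (15 + w) = 408.
Solving: w = (408·15 − 2142) / (494 − 408) = 3978 / 86 ≈ 46.26.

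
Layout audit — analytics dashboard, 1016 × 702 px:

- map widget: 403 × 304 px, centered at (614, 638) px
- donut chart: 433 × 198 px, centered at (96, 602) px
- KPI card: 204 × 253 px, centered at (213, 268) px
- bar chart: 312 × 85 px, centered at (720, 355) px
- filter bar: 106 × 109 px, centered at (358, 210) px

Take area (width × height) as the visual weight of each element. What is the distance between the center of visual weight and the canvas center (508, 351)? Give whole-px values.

Areas → weights: map widget 403·304 = 122512, donut chart 433·198 = 85734, KPI card 204·253 = 51612, bar chart 312·85 = 26520, filter bar 106·109 = 11554; Σw = 297932.
Σw·x = 122512·614 + 85734·96 + 51612·213 + 26520·720 + 11554·358 = 117676920, so x̄ = 117676920/297932 ≈ 394.98.
Σw·y = 122512·638 + 85734·602 + 51612·268 + 26520·355 + 11554·210 = 155447480, so ȳ = 155447480/297932 ≈ 521.75.
Relative to (508, 351): Δ = (-113.02, 170.75); |Δ| = √(-113.02² + 170.75²) ≈ 204.77.

≈ 205 px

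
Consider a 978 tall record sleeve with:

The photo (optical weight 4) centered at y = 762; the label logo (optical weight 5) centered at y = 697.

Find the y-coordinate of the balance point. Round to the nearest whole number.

Weights sum to 4 + 5 = 9.
y-moment: 4·762 + 5·697 = 6533; centroid 6533/9 ≈ 725.89.

y ≈ 726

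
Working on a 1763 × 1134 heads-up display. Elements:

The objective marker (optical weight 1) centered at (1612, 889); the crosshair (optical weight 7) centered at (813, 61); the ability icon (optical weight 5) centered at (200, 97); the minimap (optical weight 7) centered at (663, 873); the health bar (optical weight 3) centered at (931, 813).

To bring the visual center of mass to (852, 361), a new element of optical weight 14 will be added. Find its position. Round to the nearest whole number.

New total weight: (1 + 7 + 5 + 7 + 3) + 14 = 37.
x: target moment 37×852 = 31524; current 1·1612 + 7·813 + 5·200 + 7·663 + 3·931 = 15737; the new element supplies 15787, so x = 15787/14 ≈ 1127.64.
y: target moment 37×361 = 13357; current 1·889 + 7·61 + 5·97 + 7·873 + 3·813 = 10351; the new element supplies 3006, so y = 3006/14 ≈ 214.71.

(1128, 215)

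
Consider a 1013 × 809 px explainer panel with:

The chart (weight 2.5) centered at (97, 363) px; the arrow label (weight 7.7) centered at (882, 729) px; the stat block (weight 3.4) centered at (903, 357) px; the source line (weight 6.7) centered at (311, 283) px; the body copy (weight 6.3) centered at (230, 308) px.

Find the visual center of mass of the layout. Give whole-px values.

(513, 435)

Total weight = 2.5 + 7.7 + 3.4 + 6.7 + 6.3 = 26.6.
Σw·x = 2.5·97 + 7.7·882 + 3.4·903 + 6.7·311 + 6.3·230 = 13636.8, so x̄ = 13636.8/26.6 ≈ 512.66.
Σw·y = 2.5·363 + 7.7·729 + 3.4·357 + 6.7·283 + 6.3·308 = 11571.1, so ȳ = 11571.1/26.6 ≈ 435.00.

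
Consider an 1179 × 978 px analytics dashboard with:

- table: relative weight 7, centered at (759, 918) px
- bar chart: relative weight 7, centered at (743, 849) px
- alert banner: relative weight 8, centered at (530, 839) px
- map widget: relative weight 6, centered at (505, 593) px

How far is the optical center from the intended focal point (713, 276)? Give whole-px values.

Total weight = 7 + 7 + 8 + 6 = 28.
Σw·x = 7·759 + 7·743 + 8·530 + 6·505 = 17784, so x̄ = 17784/28 ≈ 635.14.
Σw·y = 7·918 + 7·849 + 8·839 + 6·593 = 22639, so ȳ = 22639/28 ≈ 808.54.
Relative to (713, 276): Δ = (-77.86, 532.54); |Δ| = √(-77.86² + 532.54²) ≈ 538.20.

≈ 538 px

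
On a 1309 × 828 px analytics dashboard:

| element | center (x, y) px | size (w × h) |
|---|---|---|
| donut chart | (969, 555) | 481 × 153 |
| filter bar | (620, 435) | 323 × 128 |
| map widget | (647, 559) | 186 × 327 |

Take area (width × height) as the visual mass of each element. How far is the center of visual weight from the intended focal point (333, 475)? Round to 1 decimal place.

Taking area as weight: donut chart 481·153 = 73593, filter bar 323·128 = 41344, map widget 186·327 = 60822. Sum 175759.
Σw·x = 73593·969 + 41344·620 + 60822·647 = 136296731, so x̄ = 136296731/175759 ≈ 775.48.
Σw·y = 73593·555 + 41344·435 + 60822·559 = 92828253, so ȳ = 92828253/175759 ≈ 528.16.
Relative to (333, 475): Δ = (442.48, 53.16); |Δ| = √(442.48² + 53.16²) ≈ 445.66.

≈ 445.7 px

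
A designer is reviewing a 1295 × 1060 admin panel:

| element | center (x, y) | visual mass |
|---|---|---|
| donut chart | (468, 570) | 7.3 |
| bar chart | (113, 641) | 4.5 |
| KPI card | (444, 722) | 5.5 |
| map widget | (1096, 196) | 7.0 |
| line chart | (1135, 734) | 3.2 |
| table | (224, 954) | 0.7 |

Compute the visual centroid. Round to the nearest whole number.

Weights sum to 7.3 + 4.5 + 5.5 + 7.0 + 3.2 + 0.7 = 28.2.
x: (7.3·468 + 4.5·113 + 5.5·444 + 7.0·1096 + 3.2·1135 + 0.7·224) / 28.2 = 17827.7 / 28.2 ≈ 632.19
y: (7.3·570 + 4.5·641 + 5.5·722 + 7.0·196 + 3.2·734 + 0.7·954) / 28.2 = 15405.1 / 28.2 ≈ 546.28

(632, 546)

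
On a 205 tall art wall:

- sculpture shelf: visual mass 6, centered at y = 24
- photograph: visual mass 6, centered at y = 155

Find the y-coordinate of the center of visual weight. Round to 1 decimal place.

Σw = 6 + 6 = 12.
Σw·y = 6·24 + 6·155 = 1074, so ȳ = 1074/12 ≈ 89.50.

y ≈ 89.5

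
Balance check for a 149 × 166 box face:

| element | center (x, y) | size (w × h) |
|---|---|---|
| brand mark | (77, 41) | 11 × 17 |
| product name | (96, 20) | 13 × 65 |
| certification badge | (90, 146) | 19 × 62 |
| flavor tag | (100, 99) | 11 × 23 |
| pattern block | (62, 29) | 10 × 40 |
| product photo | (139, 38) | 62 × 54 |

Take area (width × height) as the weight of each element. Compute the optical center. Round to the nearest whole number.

Areas: brand mark 11·17 = 187, product name 13·65 = 845, certification badge 19·62 = 1178, flavor tag 11·23 = 253, pattern block 10·40 = 400, product photo 62·54 = 3348. Total weight = 6211.
x: moment 717011 / weight 6211 ≈ 115.44
y: moment 360426 / weight 6211 ≈ 58.03

(115, 58)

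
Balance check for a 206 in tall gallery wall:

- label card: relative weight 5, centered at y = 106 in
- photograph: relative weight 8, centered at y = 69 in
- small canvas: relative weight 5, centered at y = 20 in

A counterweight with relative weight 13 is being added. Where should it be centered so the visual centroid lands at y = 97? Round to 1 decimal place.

y ≈ 140.4

With the counterweight, Σw becomes 5 + 8 + 5 + 13 = 31.
y: target moment 31×97 = 3007; current 5·106 + 8·69 + 5·20 = 1182; the counterweight supplies 1825, so y = 1825/13 ≈ 140.38.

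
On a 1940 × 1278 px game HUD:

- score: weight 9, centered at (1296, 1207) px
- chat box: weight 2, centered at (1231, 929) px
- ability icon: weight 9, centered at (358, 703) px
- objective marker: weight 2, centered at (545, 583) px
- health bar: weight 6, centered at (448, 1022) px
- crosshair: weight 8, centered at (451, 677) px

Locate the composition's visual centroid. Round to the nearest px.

Σw = 9 + 2 + 9 + 2 + 6 + 8 = 36.
Σw·x = 24734; x̄ = 24734/36 ≈ 687.06.
Σw·y = 31762; ȳ = 31762/36 ≈ 882.28.

(687, 882)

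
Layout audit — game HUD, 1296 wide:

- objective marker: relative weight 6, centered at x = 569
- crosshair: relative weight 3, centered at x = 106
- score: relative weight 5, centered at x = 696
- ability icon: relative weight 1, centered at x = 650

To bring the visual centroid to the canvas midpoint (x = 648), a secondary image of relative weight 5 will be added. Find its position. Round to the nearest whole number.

With the secondary image, Σw becomes 6 + 3 + 5 + 1 + 5 = 20.
x: need Σw·x = 20·648 = 12960. Existing = 6·569 + 3·106 + 5·696 + 1·650 = 7862. Remainder 5098 / 5 ≈ 1019.60.

x ≈ 1020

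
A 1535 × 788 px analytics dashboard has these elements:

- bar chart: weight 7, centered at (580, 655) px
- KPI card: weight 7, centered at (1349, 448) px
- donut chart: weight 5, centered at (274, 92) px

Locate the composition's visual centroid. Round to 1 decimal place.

Σw = 7 + 7 + 5 = 19.
Σw·x = 7·580 + 7·1349 + 5·274 = 14873, so x̄ = 14873/19 ≈ 782.79.
Σw·y = 7·655 + 7·448 + 5·92 = 8181, so ȳ = 8181/19 ≈ 430.58.

(782.8, 430.6)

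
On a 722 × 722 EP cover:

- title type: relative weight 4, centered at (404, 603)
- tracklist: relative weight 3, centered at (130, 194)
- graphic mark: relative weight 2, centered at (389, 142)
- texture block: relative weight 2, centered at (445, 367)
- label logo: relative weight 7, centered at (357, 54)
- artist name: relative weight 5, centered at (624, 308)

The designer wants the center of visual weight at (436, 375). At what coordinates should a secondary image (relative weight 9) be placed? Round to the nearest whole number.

New total weight: (4 + 3 + 2 + 2 + 7 + 5) + 9 = 32.
Along x: (9293 + 9·x) / 32 = 436 (existing moment 4·404 + 3·130 + 2·389 + 2·445 + 7·357 + 5·624 = 9293) ⇒ x = (13952 − 9293) / 9 ≈ 517.67.
Along y: (5930 + 9·y) / 32 = 375 (existing moment 4·603 + 3·194 + 2·142 + 2·367 + 7·54 + 5·308 = 5930) ⇒ y = (12000 − 5930) / 9 ≈ 674.44.

(518, 674)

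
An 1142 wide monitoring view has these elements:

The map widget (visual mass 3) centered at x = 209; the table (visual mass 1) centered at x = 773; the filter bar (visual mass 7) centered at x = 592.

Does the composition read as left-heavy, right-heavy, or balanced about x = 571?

left-heavy

Weights sum to 3 + 1 + 7 = 11.
Σw·x = 3·209 + 1·773 + 7·592 = 5544, so x̄ = 5544/11 ≈ 504.00.
504.0 vs midline 571 → left-heavy.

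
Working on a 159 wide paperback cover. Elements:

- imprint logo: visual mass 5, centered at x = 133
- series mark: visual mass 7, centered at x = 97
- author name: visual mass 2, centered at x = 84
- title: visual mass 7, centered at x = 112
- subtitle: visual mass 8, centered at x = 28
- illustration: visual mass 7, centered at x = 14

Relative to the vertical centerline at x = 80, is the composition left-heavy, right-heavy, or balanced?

Total weight = 5 + 7 + 2 + 7 + 8 + 7 = 36.
Σw·x = 2618; x̄ = 2618/36 ≈ 72.72.
72.7 vs midline 80 → left-heavy.

left-heavy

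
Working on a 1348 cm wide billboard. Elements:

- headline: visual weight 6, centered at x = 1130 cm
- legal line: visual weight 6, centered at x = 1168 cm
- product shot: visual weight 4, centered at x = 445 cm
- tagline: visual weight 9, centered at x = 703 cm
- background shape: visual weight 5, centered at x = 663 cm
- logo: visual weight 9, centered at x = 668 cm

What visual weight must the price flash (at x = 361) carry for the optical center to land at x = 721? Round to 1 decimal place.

Known weights sum to 6 + 6 + 4 + 9 + 5 + 9 = 39; their moment is 6·1130 + 6·1168 + 4·445 + 9·703 + 5·663 + 9·668 = 31222.
Balance at x = 721 requires (31222 + w·361) / (39 + w) = 721.
Solving: w = (721·39 − 31222) / (361 − 721) = -3103 / -360 ≈ 8.62.

w ≈ 8.6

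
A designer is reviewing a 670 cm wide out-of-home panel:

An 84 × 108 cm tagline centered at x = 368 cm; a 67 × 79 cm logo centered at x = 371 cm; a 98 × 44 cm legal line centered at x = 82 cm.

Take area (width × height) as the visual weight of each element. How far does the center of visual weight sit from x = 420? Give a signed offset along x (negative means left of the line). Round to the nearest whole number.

Areas → weights: tagline 84·108 = 9072, logo 67·79 = 5293, legal line 98·44 = 4312; Σw = 18677.
x-moment: 9072·368 + 5293·371 + 4312·82 = 5655783; centroid 5655783/18677 ≈ 302.82.
Difference: 302.82 − 420 ≈ -117.18.

≈ -117 cm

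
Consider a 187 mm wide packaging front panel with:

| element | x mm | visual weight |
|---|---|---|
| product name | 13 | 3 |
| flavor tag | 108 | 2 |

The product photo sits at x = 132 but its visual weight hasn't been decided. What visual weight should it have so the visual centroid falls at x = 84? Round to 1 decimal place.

Fixed elements: Σw = 3 + 2 = 5, Σw·x = 3·13 + 2·108 = 255.
For the centroid to hit 84: (255 + w·132) / (5 + w) = 84.
Rearranging, w·(132 − 84) = 84·5 − 255 = 165, so w ≈ 165/48 = 3.44.

w ≈ 3.4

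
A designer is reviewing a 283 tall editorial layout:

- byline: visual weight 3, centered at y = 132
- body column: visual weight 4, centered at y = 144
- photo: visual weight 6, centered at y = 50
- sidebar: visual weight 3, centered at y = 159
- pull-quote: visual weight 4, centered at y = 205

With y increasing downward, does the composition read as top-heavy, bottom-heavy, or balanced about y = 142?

Σw = 3 + 4 + 6 + 3 + 4 = 20.
y: (3·132 + 4·144 + 6·50 + 3·159 + 4·205) / 20 = 2569 / 20 ≈ 128.45
128.4 lies above (smaller y than) the midline 142, so the layout is top-heavy.

top-heavy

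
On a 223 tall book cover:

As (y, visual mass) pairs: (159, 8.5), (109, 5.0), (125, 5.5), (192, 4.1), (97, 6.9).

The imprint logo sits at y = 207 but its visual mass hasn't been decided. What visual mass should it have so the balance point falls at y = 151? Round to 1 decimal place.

w ≈ 8.7

Fixed elements: Σw = 8.5 + 5.0 + 5.5 + 4.1 + 6.9 = 30.0, Σw·y = 8.5·159 + 5.0·109 + 5.5·125 + 4.1·192 + 6.9·97 = 4040.5.
Balance at y = 151 requires (4040.5 + w·207) / (30.0 + w) = 151.
Rearranging, w·(207 − 151) = 151·30.0 − 4040.5 = 489.5, so w ≈ 489.5/56 = 8.74.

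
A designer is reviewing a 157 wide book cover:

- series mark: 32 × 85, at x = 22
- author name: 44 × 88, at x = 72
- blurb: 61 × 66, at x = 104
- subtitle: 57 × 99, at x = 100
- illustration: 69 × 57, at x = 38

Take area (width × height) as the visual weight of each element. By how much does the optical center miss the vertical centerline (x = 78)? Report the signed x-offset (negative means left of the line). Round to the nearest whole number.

≈ -5

Taking area as weight: series mark 32·85 = 2720, author name 44·88 = 3872, blurb 61·66 = 4026, subtitle 57·99 = 5643, illustration 69·57 = 3933. Sum 20194.
Σw·x = 2720·22 + 3872·72 + 4026·104 + 5643·100 + 3933·38 = 1471082, so x̄ = 1471082/20194 ≈ 72.85.
Against x = 78, that's 72.85 − 78 = -5.15.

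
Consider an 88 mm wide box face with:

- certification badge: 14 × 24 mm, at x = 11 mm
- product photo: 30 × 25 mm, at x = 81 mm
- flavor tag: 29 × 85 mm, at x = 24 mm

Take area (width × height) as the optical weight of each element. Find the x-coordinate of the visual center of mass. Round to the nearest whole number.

x ≈ 35

Taking area as weight: certification badge 14·24 = 336, product photo 30·25 = 750, flavor tag 29·85 = 2465. Sum 3551.
x: (336·11 + 750·81 + 2465·24) / 3551 = 123606 / 3551 ≈ 34.81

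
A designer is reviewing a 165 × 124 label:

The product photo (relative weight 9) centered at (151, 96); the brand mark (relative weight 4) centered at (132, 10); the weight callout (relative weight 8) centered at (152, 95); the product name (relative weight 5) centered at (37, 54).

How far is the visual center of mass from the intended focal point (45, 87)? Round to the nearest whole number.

Total weight = 9 + 4 + 8 + 5 = 26.
Σw·x = 9·151 + 4·132 + 8·152 + 5·37 = 3288, so x̄ = 3288/26 ≈ 126.46.
Σw·y = 9·96 + 4·10 + 8·95 + 5·54 = 1934, so ȳ = 1934/26 ≈ 74.38.
Relative to (45, 87): Δ = (81.46, -12.62); |Δ| = √(81.46² + -12.62²) ≈ 82.43.

≈ 82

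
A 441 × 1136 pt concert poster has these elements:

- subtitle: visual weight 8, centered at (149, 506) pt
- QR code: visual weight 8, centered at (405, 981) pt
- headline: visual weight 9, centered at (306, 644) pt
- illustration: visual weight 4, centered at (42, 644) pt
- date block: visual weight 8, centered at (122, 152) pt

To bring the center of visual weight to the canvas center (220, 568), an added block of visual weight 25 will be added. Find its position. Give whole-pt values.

(212, 549)

With the added block, Σw becomes 8 + 8 + 9 + 4 + 8 + 25 = 62.
x: target moment 62×220 = 13640; current 8·149 + 8·405 + 9·306 + 4·42 + 8·122 = 8330; the added block supplies 5310, so x = 5310/25 ≈ 212.40.
y: target moment 62×568 = 35216; current 8·506 + 8·981 + 9·644 + 4·644 + 8·152 = 21484; the added block supplies 13732, so y = 13732/25 ≈ 549.28.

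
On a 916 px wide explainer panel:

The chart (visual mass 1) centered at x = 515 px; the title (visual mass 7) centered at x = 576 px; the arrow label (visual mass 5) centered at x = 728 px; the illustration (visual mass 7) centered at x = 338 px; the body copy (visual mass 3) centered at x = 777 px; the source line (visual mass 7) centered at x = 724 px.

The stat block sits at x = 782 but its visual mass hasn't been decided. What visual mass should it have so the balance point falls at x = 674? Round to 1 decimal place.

w ≈ 21.0

Fixed elements: Σw = 1 + 7 + 5 + 7 + 3 + 7 = 30, Σw·x = 1·515 + 7·576 + 5·728 + 7·338 + 3·777 + 7·724 = 17952.
Balance at x = 674 requires (17952 + w·782) / (30 + w) = 674.
Rearranging, w·(782 − 674) = 674·30 − 17952 = 2268, so w ≈ 2268/108 = 21.00.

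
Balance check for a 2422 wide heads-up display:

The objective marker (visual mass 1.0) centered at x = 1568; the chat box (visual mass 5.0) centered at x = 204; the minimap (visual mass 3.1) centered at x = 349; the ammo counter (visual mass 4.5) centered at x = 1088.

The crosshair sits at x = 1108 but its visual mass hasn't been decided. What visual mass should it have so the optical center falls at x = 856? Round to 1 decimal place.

Existing Σw = 13.6 (1.0 + 5.0 + 3.1 + 4.5); existing moment 1.0·1568 + 5.0·204 + 3.1·349 + 4.5·1088 = 8565.9.
Balance at x = 856 requires (8565.9 + w·1108) / (13.6 + w) = 856.
Solving: w = (856·13.6 − 8565.9) / (1108 − 856) = 3075.7 / 252 ≈ 12.21.

w ≈ 12.2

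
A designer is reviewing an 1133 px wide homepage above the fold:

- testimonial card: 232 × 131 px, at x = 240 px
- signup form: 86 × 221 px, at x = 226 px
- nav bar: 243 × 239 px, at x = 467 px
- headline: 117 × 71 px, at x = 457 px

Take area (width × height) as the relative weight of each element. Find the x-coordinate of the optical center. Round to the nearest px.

Taking area as weight: testimonial card 232·131 = 30392, signup form 86·221 = 19006, nav bar 243·239 = 58077, headline 117·71 = 8307. Sum 115782.
x-moment: 30392·240 + 19006·226 + 58077·467 + 8307·457 = 42507694; centroid 42507694/115782 ≈ 367.14.

x ≈ 367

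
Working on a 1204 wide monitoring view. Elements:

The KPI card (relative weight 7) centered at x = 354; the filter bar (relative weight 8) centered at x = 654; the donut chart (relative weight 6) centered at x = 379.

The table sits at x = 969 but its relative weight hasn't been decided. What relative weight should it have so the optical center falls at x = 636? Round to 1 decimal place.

Fixed elements: Σw = 7 + 8 + 6 = 21, Σw·x = 7·354 + 8·654 + 6·379 = 9984.
Balance at x = 636 requires (9984 + w·969) / (21 + w) = 636.
So w = (636·21 − 9984)/(969 − 636) = 3372/333 ≈ 10.13.

w ≈ 10.1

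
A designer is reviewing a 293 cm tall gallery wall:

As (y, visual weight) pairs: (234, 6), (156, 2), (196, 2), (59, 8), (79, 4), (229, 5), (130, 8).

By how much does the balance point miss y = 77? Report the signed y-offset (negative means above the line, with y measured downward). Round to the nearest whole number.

Total weight = 6 + 2 + 2 + 8 + 4 + 5 + 8 = 35.
Σw·y = 6·234 + 2·156 + 2·196 + 8·59 + 4·79 + 5·229 + 8·130 = 5081, so ȳ = 5081/35 ≈ 145.17.
Against y = 77, that's 145.17 − 77 = 68.17.

≈ 68 cm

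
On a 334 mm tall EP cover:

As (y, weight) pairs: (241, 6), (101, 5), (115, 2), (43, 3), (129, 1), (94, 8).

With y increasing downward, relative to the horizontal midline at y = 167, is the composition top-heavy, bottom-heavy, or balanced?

Σw = 6 + 5 + 2 + 3 + 1 + 8 = 25.
y-moment: 6·241 + 5·101 + 2·115 + 3·43 + 1·129 + 8·94 = 3191; centroid 3191/25 ≈ 127.64.
Since 127.6 is above (smaller y than) 167, the composition reads top-heavy.

top-heavy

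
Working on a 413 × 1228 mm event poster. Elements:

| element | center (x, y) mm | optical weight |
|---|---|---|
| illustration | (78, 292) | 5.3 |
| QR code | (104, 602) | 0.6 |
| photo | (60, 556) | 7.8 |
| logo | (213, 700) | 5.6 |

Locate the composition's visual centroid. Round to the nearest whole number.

Total weight = 5.3 + 0.6 + 7.8 + 5.6 = 19.3.
Σw·x = 5.3·78 + 0.6·104 + 7.8·60 + 5.6·213 = 2136.6, so x̄ = 2136.6/19.3 ≈ 110.70.
Σw·y = 5.3·292 + 0.6·602 + 7.8·556 + 5.6·700 = 10165.6, so ȳ = 10165.6/19.3 ≈ 526.72.

(111, 527)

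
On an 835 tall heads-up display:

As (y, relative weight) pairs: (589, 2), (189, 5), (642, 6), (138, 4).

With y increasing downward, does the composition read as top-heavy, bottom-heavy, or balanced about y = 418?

top-heavy

Σw = 2 + 5 + 6 + 4 = 17.
y-moment: 2·589 + 5·189 + 6·642 + 4·138 = 6527; centroid 6527/17 ≈ 383.94.
Since 383.9 is above (smaller y than) 418, the composition reads top-heavy.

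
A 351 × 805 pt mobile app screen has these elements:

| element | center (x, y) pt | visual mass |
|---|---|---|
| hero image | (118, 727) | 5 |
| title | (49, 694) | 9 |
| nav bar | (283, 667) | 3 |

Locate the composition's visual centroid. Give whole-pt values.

Σw = 5 + 9 + 3 = 17.
x: (5·118 + 9·49 + 3·283) / 17 = 1880 / 17 ≈ 110.59
y: (5·727 + 9·694 + 3·667) / 17 = 11882 / 17 ≈ 698.94

(111, 699)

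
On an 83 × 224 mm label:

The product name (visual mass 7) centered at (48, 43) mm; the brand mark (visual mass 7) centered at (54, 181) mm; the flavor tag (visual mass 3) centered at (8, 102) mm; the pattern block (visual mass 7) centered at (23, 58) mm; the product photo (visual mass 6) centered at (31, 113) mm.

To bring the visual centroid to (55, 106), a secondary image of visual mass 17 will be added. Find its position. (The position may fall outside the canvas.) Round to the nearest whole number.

After adding the secondary image, total weight = 7 + 7 + 3 + 7 + 6 + 17 = 47.
x: need Σw·x = 47·55 = 2585. Existing = 7·48 + 7·54 + 3·8 + 7·23 + 6·31 = 1085. Remainder 1500 / 17 ≈ 88.24.
y: need Σw·y = 47·106 = 4982. Existing = 7·43 + 7·181 + 3·102 + 7·58 + 6·113 = 2958. Remainder 2024 / 17 ≈ 119.06.

(88, 119)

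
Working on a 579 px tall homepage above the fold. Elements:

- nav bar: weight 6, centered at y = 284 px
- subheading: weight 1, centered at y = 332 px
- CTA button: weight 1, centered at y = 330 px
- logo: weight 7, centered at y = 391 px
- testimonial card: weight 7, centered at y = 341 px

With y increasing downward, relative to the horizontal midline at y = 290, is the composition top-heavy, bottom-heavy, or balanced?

bottom-heavy

Weights sum to 6 + 1 + 1 + 7 + 7 = 22.
y: (6·284 + 1·332 + 1·330 + 7·391 + 7·341) / 22 = 7490 / 22 ≈ 340.45
340.5 lies below (larger y than) the midline 290, so the layout is bottom-heavy.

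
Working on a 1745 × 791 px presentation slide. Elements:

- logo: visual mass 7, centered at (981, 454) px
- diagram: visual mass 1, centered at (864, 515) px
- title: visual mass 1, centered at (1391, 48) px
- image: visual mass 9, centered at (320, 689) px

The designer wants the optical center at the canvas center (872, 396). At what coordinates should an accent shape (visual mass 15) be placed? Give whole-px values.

(1118, 208)

New total weight: (7 + 1 + 1 + 9) + 15 = 33.
Along x: (12002 + 15·x) / 33 = 872 (existing moment 7·981 + 1·864 + 1·1391 + 9·320 = 12002) ⇒ x = (28776 − 12002) / 15 ≈ 1118.27.
Along y: (9942 + 15·y) / 33 = 396 (existing moment 7·454 + 1·515 + 1·48 + 9·689 = 9942) ⇒ y = (13068 − 9942) / 15 ≈ 208.40.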